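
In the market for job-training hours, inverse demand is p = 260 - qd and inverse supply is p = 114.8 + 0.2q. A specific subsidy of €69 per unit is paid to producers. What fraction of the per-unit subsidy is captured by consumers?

Consumer share = 5/6

Pre-subsidy: 260 - q = 114.8 + 0.2q gives q* = 121 and p* = 139.
With the subsidy, sellers receive ps = pb + 69 for each unit, where pb is the price buyers pay.
On the curves, pb = 260 - q and ps = 114.8 + 0.2q; the wedge ps − pb = 69 gives 114.8 + 0.2q − (260 - q) = 69, so q' = 178.5.
Then pb = 260 − 1·178.5 = 81.5 and ps = 114.8 + 0.2·178.5 = 150.5.
Buyers' price falls by p* − pb = 139 − 81.5 = 57.5; sellers' price rises by ps − p* = 150.5 − 139 = 11.5.
So consumers capture 57.5/69 = 5/6 of each unit of subsidy.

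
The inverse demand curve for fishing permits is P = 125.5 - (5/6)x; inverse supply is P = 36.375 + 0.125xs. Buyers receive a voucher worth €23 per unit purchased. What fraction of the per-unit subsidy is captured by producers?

Pre-subsidy: 125.5 - (5/6)x = 36.375 + 0.125x gives x* = 93 and P* = 48.
With the rebate, buyers effectively pay Pb = Ps − 23, where Ps is the price sellers receive.
On the curves, Pb = 125.5 - (5/6)x and Ps = 36.375 + 0.125x; the wedge Ps − Pb = 23 gives 36.375 + 0.125x − (125.5 - (5/6)x) = 23, so x' = 117.
Then Pb = 125.5 − (5/6)·117 = 28 and Ps = 36.375 + 0.125·117 = 51.
Buyers' price falls by P* − Pb = 48 − 28 = 20; sellers' price rises by Ps − P* = 51 − 48 = 3.
So producers capture 3/23 = 3/23 of each unit of subsidy.

Producer share = 3/23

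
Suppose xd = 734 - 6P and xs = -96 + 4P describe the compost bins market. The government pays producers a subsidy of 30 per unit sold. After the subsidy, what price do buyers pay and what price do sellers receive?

Pre-subsidy: 734 - 6P = -96 + 4P gives P* = 83, x* = 236.
With the subsidy, sellers receive Ps = Pb + 30 for each unit, where Pb is the price buyers pay.
Supply in terms of Pb becomes xs = -96 + 4(Pb + 30) = 24 + 4Pb. Setting this equal to demand: 734 - 6Pb = 24 + 4Pb, so Pb = 71.
Sellers receive Ps = 71 + 30 = 101; x' = 734 − 6·71 = 308.

Buyers pay 71; sellers receive 101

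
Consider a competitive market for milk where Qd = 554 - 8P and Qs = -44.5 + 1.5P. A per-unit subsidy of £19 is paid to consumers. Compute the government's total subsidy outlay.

Pre-subsidy: 554 - 8P = -44.5 + 1.5P gives P* = 63, Q* = 50.
With the rebate, buyers effectively pay Pb = Ps − 19, where Ps is the price sellers receive.
Demand in terms of Ps becomes Qd = 554 − 8(Ps − 19) = 706 - 8Ps. Setting this equal to supply: 706 - 8Ps = -44.5 + 1.5Ps, so Ps = 79.
Buyers pay Pb = 79 − 19 = 60; Q' = -44.5 + 1.5·79 = 74.
Government outlay = subsidy × quantity = 19 × 74 = 1406.

Government cost = £1406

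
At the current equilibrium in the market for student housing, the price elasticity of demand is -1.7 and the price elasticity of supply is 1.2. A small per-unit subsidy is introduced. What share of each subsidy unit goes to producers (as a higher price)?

For a small subsidy around the equilibrium, the benefit split depends on the relative slopes, which at a point are proportional to the elasticities.
Buyer share = εs/(εs + |εd|) = 1.2/(1.2 + 1.7) = 12/29; seller share = |εd|/(εs + |εd|) = 17/29.
So producers capture 17/29 of the subsidy.

Producer share = 17/29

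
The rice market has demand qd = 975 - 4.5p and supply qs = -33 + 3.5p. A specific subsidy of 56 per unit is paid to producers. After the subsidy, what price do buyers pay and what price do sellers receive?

Pre-subsidy: 975 - 4.5p = -33 + 3.5p gives p* = 126, q* = 408.
With the subsidy, sellers receive ps = pb + 56 for each unit, where pb is the price buyers pay.
Supply in terms of pb becomes qs = -33 + 3.5(pb + 56) = 163 + 3.5pb. Setting this equal to demand: 975 - 4.5pb = 163 + 3.5pb, so pb = 101.5.
Sellers receive ps = 101.5 + 56 = 157.5; q' = 975 − 4.5·101.5 = 518.25.

Buyers pay 101.5; sellers receive 157.5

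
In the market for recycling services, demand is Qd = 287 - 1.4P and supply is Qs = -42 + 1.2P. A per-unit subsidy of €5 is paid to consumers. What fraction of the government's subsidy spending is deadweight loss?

DWL / government spending = 1/70

Pre-subsidy: 287 - 1.4P = -42 + 1.2P gives P* = 1645/13, Q* = 1428/13.
With the rebate, buyers effectively pay Pb = Ps − 5, where Ps is the price sellers receive.
Demand in terms of Ps becomes Qd = 287 − 1.4(Ps − 5) = 294 - 1.4Ps. Setting this equal to supply: 294 - 1.4Ps = -42 + 1.2Ps, so Ps = 1680/13.
Buyers pay Pb = 1680/13 − 5 = 1615/13; Q' = -42 + 1.2·(1680/13) = 1470/13.
ΔCS = ½(1428/13 + 1470/13)(1645/13 − 1615/13) = 43470/169; ΔPS = ½(1428/13 + 1470/13)(1680/13 − 1645/13) = 50715/169.
Government spending = 5 × 1470/13 = 7350/13.
DWL = ½ × 5 × (1470/13 − 1428/13) = 105/13; fraction = (105/13) / (7350/13) = 1/70.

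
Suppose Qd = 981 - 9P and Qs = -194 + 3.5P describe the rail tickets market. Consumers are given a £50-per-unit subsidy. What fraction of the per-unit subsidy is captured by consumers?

Pre-subsidy: 981 - 9P = -194 + 3.5P gives P* = 94, Q* = 135.
With the rebate, buyers effectively pay Pb = Ps − 50, where Ps is the price sellers receive.
Demand in terms of Ps becomes Qd = 981 − 9(Ps − 50) = 1431 - 9Ps. Setting this equal to supply: 1431 - 9Ps = -194 + 3.5Ps, so Ps = 130.
Buyers pay Pb = 130 − 50 = 80; Q' = -194 + 3.5·130 = 261.
Buyers' price falls by P* − Pb = 94 − 80 = 14; sellers' price rises by Ps − P* = 130 − 94 = 36.
So consumers capture 14/50 = 0.28 of each unit of subsidy.

Consumer share = 0.28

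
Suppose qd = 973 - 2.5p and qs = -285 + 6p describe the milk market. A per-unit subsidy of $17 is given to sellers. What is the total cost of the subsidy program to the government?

Pre-subsidy: 973 - 2.5p = -285 + 6p gives p* = 148, q* = 603.
With the subsidy, sellers receive ps = pb + 17 for each unit, where pb is the price buyers pay.
Supply in terms of pb becomes qs = -285 + 6(pb + 17) = -183 + 6pb. Setting this equal to demand: 973 - 2.5pb = -183 + 6pb, so pb = 136.
Sellers receive ps = 136 + 17 = 153; q' = 973 − 2.5·136 = 633.
Government outlay = subsidy × quantity = 17 × 633 = 10761.

Government cost = $10761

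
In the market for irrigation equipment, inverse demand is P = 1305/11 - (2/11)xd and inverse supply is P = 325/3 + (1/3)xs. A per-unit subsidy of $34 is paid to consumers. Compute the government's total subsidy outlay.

Pre-subsidy: 1305/11 - (2/11)x = 325/3 + (1/3)x gives x* = 20 and P* = 115.
With the rebate, buyers effectively pay Pb = Ps − 34, where Ps is the price sellers receive.
On the curves, Pb = 1305/11 - (2/11)x and Ps = 325/3 + (1/3)x; the wedge Ps − Pb = 34 gives 325/3 + (1/3)x − (1305/11 - (2/11)x) = 34, so x' = 86.
Then Pb = 1305/11 − (2/11)·86 = 103 and Ps = 325/3 + (1/3)·86 = 137.
Government outlay = subsidy × quantity = 34 × 86 = 2924.

Government cost = $2924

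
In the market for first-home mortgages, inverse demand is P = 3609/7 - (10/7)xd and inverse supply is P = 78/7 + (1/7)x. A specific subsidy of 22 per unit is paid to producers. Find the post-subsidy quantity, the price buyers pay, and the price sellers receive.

x' = 335; buyers pay 37; sellers receive 59

Pre-subsidy: 3609/7 - (10/7)x = 78/7 + (1/7)x gives x* = 321 and P* = 57.
With the subsidy, sellers receive Ps = Pb + 22 for each unit, where Pb is the price buyers pay.
On the curves, Pb = 3609/7 - (10/7)x and Ps = 78/7 + (1/7)x; the wedge Ps − Pb = 22 gives 78/7 + (1/7)x − (3609/7 - (10/7)x) = 22, so x' = 335.
Then Pb = 3609/7 − (10/7)·335 = 37 and Ps = 78/7 + (1/7)·335 = 59.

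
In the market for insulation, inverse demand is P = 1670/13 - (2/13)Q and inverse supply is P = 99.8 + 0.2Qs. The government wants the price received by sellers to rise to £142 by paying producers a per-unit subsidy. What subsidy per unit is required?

Required subsidy s = £46 per unit

At a seller price of 142, quantity supplied is -499 + 5·142 = 211.
Buyers absorb 211 only when they pay Pb = 1670/13 − (2/13)·211 = 96.
s = Ps − Pb = 142 − 96 = 46.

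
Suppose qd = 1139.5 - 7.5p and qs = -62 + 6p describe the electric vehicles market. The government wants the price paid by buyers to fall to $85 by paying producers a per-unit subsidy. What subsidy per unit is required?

At a buyer price of 85, quantity demanded is 1139.5 − 7.5·85 = 502.
Sellers supply 502 only when they receive ps with -62 + 6·ps = 502, i.e. ps = 94.
s = ps − pb = 94 − 85 = 9.

Required subsidy s = $9 per unit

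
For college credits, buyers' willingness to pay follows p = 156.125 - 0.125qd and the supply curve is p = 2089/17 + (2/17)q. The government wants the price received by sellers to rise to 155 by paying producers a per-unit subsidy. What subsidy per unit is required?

Required subsidy s = 33 per unit

At a seller price of 155, quantity supplied is -1044.5 + 8.5·155 = 273.
Buyers absorb 273 only when they pay pb = 156.125 − 0.125·273 = 122.
s = ps − pb = 155 − 122 = 33.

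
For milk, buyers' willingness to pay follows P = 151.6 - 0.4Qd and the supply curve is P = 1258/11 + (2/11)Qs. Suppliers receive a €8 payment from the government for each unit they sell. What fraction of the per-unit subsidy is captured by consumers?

Consumer share = 0.6875

Pre-subsidy: 151.6 - 0.4Q = 1258/11 + (2/11)Q gives Q* = 64 and P* = 126.
With the subsidy, sellers receive Ps = Pb + 8 for each unit, where Pb is the price buyers pay.
On the curves, Pb = 151.6 - 0.4Q and Ps = 1258/11 + (2/11)Q; the wedge Ps − Pb = 8 gives 1258/11 + (2/11)Q − (151.6 - 0.4Q) = 8, so Q' = 77.75.
Then Pb = 151.6 − 0.4·77.75 = 120.5 and Ps = 1258/11 + (2/11)·77.75 = 128.5.
Buyers' price falls by P* − Pb = 126 − 120.5 = 5.5; sellers' price rises by Ps − P* = 128.5 − 126 = 2.5.
So consumers capture 5.5/8 = 0.6875 of each unit of subsidy.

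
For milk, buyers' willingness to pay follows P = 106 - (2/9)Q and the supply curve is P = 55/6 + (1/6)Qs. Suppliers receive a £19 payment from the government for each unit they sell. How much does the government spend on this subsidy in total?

Pre-subsidy: 106 - (2/9)Q = 55/6 + (1/6)Q gives Q* = 249 and P* = 152/3.
With the subsidy, sellers receive Ps = Pb + 19 for each unit, where Pb is the price buyers pay.
On the curves, Pb = 106 - (2/9)Q and Ps = 55/6 + (1/6)Q; the wedge Ps − Pb = 19 gives 55/6 + (1/6)Q − (106 - (2/9)Q) = 19, so Q' = 2085/7.
Then Pb = 106 − (2/9)·(2085/7) = 836/21 and Ps = 55/6 + (1/6)·(2085/7) = 1235/21.
Government outlay = subsidy × quantity = 19 × 2085/7 = 39615/7.

Government cost = 39615/7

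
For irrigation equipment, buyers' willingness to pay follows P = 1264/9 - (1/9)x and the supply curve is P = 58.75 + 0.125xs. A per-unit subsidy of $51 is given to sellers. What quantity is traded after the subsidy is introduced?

Pre-subsidy: 1264/9 - (1/9)x = 58.75 + 0.125x gives x* = 346 and P* = 102.
With the subsidy, sellers receive Ps = Pb + 51 for each unit, where Pb is the price buyers pay.
On the curves, Pb = 1264/9 - (1/9)x and Ps = 58.75 + 0.125x; the wedge Ps − Pb = 51 gives 58.75 + 0.125x − (1264/9 - (1/9)x) = 51, so x' = 562.
Then Pb = 1264/9 − (1/9)·562 = 78 and Ps = 58.75 + 0.125·562 = 129.

x' = 562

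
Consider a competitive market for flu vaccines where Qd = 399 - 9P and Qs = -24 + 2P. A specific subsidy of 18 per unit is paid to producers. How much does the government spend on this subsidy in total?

Government cost = 16308/11

Pre-subsidy: 399 - 9P = -24 + 2P gives P* = 423/11, Q* = 582/11.
With the subsidy, sellers receive Ps = Pb + 18 for each unit, where Pb is the price buyers pay.
Supply in terms of Pb becomes Qs = -24 + 2(Pb + 18) = 12 + 2Pb. Setting this equal to demand: 399 - 9Pb = 12 + 2Pb, so Pb = 387/11.
Sellers receive Ps = 387/11 + 18 = 585/11; Q' = 399 − 9·(387/11) = 906/11.
Government outlay = subsidy × quantity = 18 × 906/11 = 16308/11.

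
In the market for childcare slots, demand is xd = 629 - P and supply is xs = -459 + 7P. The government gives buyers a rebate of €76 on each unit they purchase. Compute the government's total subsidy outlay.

Government cost = €42522

Pre-subsidy: 629 - P = -459 + 7P gives P* = 136, x* = 493.
With the rebate, buyers effectively pay Pb = Ps − 76, where Ps is the price sellers receive.
Demand in terms of Ps becomes xd = 629 − 1(Ps − 76) = 705 - Ps. Setting this equal to supply: 705 - Ps = -459 + 7Ps, so Ps = 145.5.
Buyers pay Pb = 145.5 − 76 = 69.5; x' = -459 + 7·145.5 = 559.5.
Government outlay = subsidy × quantity = 76 × 559.5 = 42522.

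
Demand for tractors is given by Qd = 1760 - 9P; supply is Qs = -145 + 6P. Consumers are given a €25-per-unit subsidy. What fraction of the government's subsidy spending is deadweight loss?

DWL / government spending = 45/707

Pre-subsidy: 1760 - 9P = -145 + 6P gives P* = 127, Q* = 617.
With the rebate, buyers effectively pay Pb = Ps − 25, where Ps is the price sellers receive.
Demand in terms of Ps becomes Qd = 1760 − 9(Ps − 25) = 1985 - 9Ps. Setting this equal to supply: 1985 - 9Ps = -145 + 6Ps, so Ps = 142.
Buyers pay Pb = 142 − 25 = 117; Q' = -145 + 6·142 = 707.
ΔCS = ½(617 + 707)(127 − 117) = 6620; ΔPS = ½(617 + 707)(142 − 127) = 9930.
Government spending = 25 × 707 = 17675.
DWL = ½ × 25 × (707 − 617) = 1125; fraction = 1125 / 17675 = 45/707.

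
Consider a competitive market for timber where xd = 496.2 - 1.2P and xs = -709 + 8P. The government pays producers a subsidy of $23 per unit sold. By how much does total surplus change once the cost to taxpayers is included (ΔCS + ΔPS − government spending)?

Net change in total surplus = -$276

Pre-subsidy: 496.2 - 1.2P = -709 + 8P gives P* = 131, x* = 339.
With the subsidy, sellers receive Ps = Pb + 23 for each unit, where Pb is the price buyers pay.
Supply in terms of Pb becomes xs = -709 + 8(Pb + 23) = -525 + 8Pb. Setting this equal to demand: 496.2 - 1.2Pb = -525 + 8Pb, so Pb = 111.
Sellers receive Ps = 111 + 23 = 134; x' = 496.2 − 1.2·111 = 363.
ΔCS = ½(339 + 363)(131 − 111) = 7020; ΔPS = ½(339 + 363)(134 − 131) = 1053.
Government spending = 23 × 363 = 8349.
Net change = 7020 + 1053 − 8349 = -276. The loss equals the DWL triangle ½·23·24.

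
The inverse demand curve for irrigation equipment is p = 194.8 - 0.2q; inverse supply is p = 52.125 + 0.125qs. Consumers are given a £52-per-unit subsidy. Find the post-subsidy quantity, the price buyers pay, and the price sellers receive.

q' = 599; buyers pay £75; sellers receive £127

Pre-subsidy: 194.8 - 0.2q = 52.125 + 0.125q gives q* = 439 and p* = 107.
With the rebate, buyers effectively pay pb = ps − 52, where ps is the price sellers receive.
On the curves, pb = 194.8 - 0.2q and ps = 52.125 + 0.125q; the wedge ps − pb = 52 gives 52.125 + 0.125q − (194.8 - 0.2q) = 52, so q' = 599.
Then pb = 194.8 − 0.2·599 = 75 and ps = 52.125 + 0.125·599 = 127.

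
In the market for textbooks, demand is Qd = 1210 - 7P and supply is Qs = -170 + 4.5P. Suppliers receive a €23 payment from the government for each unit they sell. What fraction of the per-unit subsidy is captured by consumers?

Pre-subsidy: 1210 - 7P = -170 + 4.5P gives P* = 120, Q* = 370.
With the subsidy, sellers receive Ps = Pb + 23 for each unit, where Pb is the price buyers pay.
Supply in terms of Pb becomes Qs = -170 + 4.5(Pb + 23) = -66.5 + 4.5Pb. Setting this equal to demand: 1210 - 7Pb = -66.5 + 4.5Pb, so Pb = 111.
Sellers receive Ps = 111 + 23 = 134; Q' = 1210 − 7·111 = 433.
Buyers' price falls by P* − Pb = 120 − 111 = 9; sellers' price rises by Ps − P* = 134 − 120 = 14.
So consumers capture 9/23 = 9/23 of each unit of subsidy.

Consumer share = 9/23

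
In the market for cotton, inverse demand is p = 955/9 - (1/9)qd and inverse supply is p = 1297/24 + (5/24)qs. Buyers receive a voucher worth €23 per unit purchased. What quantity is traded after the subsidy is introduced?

Pre-subsidy: 955/9 - (1/9)q = 1297/24 + (5/24)q gives q* = 163 and p* = 88.
With the rebate, buyers effectively pay pb = ps − 23, where ps is the price sellers receive.
On the curves, pb = 955/9 - (1/9)q and ps = 1297/24 + (5/24)q; the wedge ps − pb = 23 gives 1297/24 + (5/24)q − (955/9 - (1/9)q) = 23, so q' = 235.
Then pb = 955/9 − (1/9)·235 = 80 and ps = 1297/24 + (5/24)·235 = 103.

q' = 235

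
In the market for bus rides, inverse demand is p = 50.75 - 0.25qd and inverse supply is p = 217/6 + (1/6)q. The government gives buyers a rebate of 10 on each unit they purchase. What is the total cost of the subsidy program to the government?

Government cost = 590

Pre-subsidy: 50.75 - 0.25q = 217/6 + (1/6)q gives q* = 35 and p* = 42.
With the rebate, buyers effectively pay pb = ps − 10, where ps is the price sellers receive.
On the curves, pb = 50.75 - 0.25q and ps = 217/6 + (1/6)q; the wedge ps − pb = 10 gives 217/6 + (1/6)q − (50.75 - 0.25q) = 10, so q' = 59.
Then pb = 50.75 − 0.25·59 = 36 and ps = 217/6 + (1/6)·59 = 46.
Government outlay = subsidy × quantity = 10 × 59 = 590.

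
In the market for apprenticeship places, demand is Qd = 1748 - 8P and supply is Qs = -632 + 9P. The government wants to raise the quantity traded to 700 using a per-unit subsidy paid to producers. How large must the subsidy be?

At Q = 700, invert demand for the buyer price: Pb = (1748 − 700)/8 = 131; invert supply for the seller price: Ps = (700 − (-632))/9 = 148.
The subsidy must fill the gap: s = Ps − Pb = 148 − 131 = 17.

Required subsidy s = 17 per unit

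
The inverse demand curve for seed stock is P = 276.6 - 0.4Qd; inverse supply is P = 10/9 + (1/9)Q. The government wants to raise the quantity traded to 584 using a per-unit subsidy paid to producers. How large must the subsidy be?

Required subsidy s = 23 per unit

At Q = 584, from the demand curve buyers pay Pb = 276.6 − 0.4·584 = 43; from the supply curve sellers need Ps = 10/9 + (1/9)·584 = 66.
The subsidy must fill the gap: s = Ps − Pb = 66 − 43 = 23.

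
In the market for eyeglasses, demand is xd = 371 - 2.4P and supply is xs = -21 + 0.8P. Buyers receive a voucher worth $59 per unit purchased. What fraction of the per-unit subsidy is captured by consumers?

Pre-subsidy: 371 - 2.4P = -21 + 0.8P gives P* = 122.5, x* = 77.
With the rebate, buyers effectively pay Pb = Ps − 59, where Ps is the price sellers receive.
Demand in terms of Ps becomes xd = 371 − 2.4(Ps − 59) = 512.6 - 2.4Ps. Setting this equal to supply: 512.6 - 2.4Ps = -21 + 0.8Ps, so Ps = 166.75.
Buyers pay Pb = 166.75 − 59 = 107.75; x' = -21 + 0.8·166.75 = 112.4.
Buyers' price falls by P* − Pb = 122.5 − 107.75 = 14.75; sellers' price rises by Ps − P* = 166.75 − 122.5 = 44.25.
So consumers capture 14.75/59 = 0.25 of each unit of subsidy.

Consumer share = 0.25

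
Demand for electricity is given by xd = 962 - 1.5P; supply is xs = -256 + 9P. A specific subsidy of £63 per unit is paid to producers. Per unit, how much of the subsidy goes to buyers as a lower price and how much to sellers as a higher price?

Buyers gain £54 per unit; sellers gain £9 per unit

Pre-subsidy: 962 - 1.5P = -256 + 9P gives P* = 116, x* = 788.
With the subsidy, sellers receive Ps = Pb + 63 for each unit, where Pb is the price buyers pay.
Supply in terms of Pb becomes xs = -256 + 9(Pb + 63) = 311 + 9Pb. Setting this equal to demand: 962 - 1.5Pb = 311 + 9Pb, so Pb = 62.
Sellers receive Ps = 62 + 63 = 125; x' = 962 − 1.5·62 = 869.
Buyers' price falls by P* − Pb = 116 − 62 = 54; sellers' price rises by Ps − P* = 125 − 116 = 9.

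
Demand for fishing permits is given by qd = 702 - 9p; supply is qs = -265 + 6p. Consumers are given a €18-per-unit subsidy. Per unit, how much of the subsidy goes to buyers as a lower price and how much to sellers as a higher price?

Pre-subsidy: 702 - 9p = -265 + 6p gives p* = 967/15, q* = 121.8.
With the rebate, buyers effectively pay pb = ps − 18, where ps is the price sellers receive.
Demand in terms of ps becomes qd = 702 − 9(ps − 18) = 864 - 9ps. Setting this equal to supply: 864 - 9ps = -265 + 6ps, so ps = 1129/15.
Buyers pay pb = 1129/15 − 18 = 859/15; q' = -265 + 6·(1129/15) = 186.6.
Buyers' price falls by p* − pb = 967/15 − 859/15 = 7.2; sellers' price rises by ps − p* = 1129/15 − 967/15 = 10.8.

Buyers gain €7.2 per unit; sellers gain €10.8 per unit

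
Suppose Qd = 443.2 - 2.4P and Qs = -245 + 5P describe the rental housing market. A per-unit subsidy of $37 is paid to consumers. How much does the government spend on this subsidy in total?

Government cost = $10360

Pre-subsidy: 443.2 - 2.4P = -245 + 5P gives P* = 93, Q* = 220.
With the rebate, buyers effectively pay Pb = Ps − 37, where Ps is the price sellers receive.
Demand in terms of Ps becomes Qd = 443.2 − 2.4(Ps − 37) = 532 - 2.4Ps. Setting this equal to supply: 532 - 2.4Ps = -245 + 5Ps, so Ps = 105.
Buyers pay Pb = 105 − 37 = 68; Q' = -245 + 5·105 = 280.
Government outlay = subsidy × quantity = 37 × 280 = 10360.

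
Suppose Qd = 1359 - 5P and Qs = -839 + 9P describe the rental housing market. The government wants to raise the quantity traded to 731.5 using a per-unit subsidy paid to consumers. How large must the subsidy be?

Required subsidy s = 49 per unit

At Q = 731.5, invert demand for the buyer price: Pb = (1359 − 731.5)/5 = 125.5; invert supply for the seller price: Ps = (731.5 − (-839))/9 = 174.5.
The subsidy must fill the gap: s = Ps − Pb = 174.5 − 125.5 = 49.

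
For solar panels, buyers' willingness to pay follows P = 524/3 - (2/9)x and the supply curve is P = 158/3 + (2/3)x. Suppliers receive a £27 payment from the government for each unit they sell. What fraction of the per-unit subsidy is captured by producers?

Pre-subsidy: 524/3 - (2/9)x = 158/3 + (2/3)x gives x* = 137.25 and P* = 865/6.
With the subsidy, sellers receive Ps = Pb + 27 for each unit, where Pb is the price buyers pay.
On the curves, Pb = 524/3 - (2/9)x and Ps = 158/3 + (2/3)x; the wedge Ps − Pb = 27 gives 158/3 + (2/3)x − (524/3 - (2/9)x) = 27, so x' = 167.625.
Then Pb = 524/3 − (2/9)·167.625 = 1649/12 and Ps = 158/3 + (2/3)·167.625 = 1973/12.
Buyers' price falls by P* − Pb = 865/6 − 1649/12 = 6.75; sellers' price rises by Ps − P* = 1973/12 − 865/6 = 20.25.
So producers capture 20.25/27 = 0.75 of each unit of subsidy.

Producer share = 0.75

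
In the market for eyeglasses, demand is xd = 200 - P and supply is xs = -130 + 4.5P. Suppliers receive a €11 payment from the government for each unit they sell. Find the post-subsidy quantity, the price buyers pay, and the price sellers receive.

x' = 149; buyers pay €51; sellers receive €62

Pre-subsidy: 200 - P = -130 + 4.5P gives P* = 60, x* = 140.
With the subsidy, sellers receive Ps = Pb + 11 for each unit, where Pb is the price buyers pay.
Supply in terms of Pb becomes xs = -130 + 4.5(Pb + 11) = -80.5 + 4.5Pb. Setting this equal to demand: 200 - Pb = -80.5 + 4.5Pb, so Pb = 51.
Sellers receive Ps = 51 + 11 = 62; x' = 200 − 1·51 = 149.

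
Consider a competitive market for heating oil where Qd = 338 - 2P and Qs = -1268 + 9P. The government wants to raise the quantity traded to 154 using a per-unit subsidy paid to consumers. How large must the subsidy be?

Required subsidy s = 66 per unit

At Q = 154, invert demand for the buyer price: Pb = (338 − 154)/2 = 92; invert supply for the seller price: Ps = (154 − (-1268))/9 = 158.
The subsidy must fill the gap: s = Ps − Pb = 158 − 92 = 66.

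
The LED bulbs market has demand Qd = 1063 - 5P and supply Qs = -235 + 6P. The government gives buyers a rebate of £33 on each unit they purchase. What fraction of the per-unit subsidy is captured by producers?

Pre-subsidy: 1063 - 5P = -235 + 6P gives P* = 118, Q* = 473.
With the rebate, buyers effectively pay Pb = Ps − 33, where Ps is the price sellers receive.
Demand in terms of Ps becomes Qd = 1063 − 5(Ps − 33) = 1228 - 5Ps. Setting this equal to supply: 1228 - 5Ps = -235 + 6Ps, so Ps = 133.
Buyers pay Pb = 133 − 33 = 100; Q' = -235 + 6·133 = 563.
Buyers' price falls by P* − Pb = 118 − 100 = 18; sellers' price rises by Ps − P* = 133 − 118 = 15.
So producers capture 15/33 = 5/11 of each unit of subsidy.

Producer share = 5/11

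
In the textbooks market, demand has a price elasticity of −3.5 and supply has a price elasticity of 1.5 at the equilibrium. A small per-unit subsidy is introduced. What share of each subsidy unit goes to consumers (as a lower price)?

Consumer share = 0.3

For a small subsidy around the equilibrium, the benefit split depends on the relative slopes, which at a point are proportional to the elasticities.
Buyer share = εs/(εs + |εd|) = 1.5/(1.5 + 3.5) = 0.3; seller share = |εd|/(εs + |εd|) = 0.7.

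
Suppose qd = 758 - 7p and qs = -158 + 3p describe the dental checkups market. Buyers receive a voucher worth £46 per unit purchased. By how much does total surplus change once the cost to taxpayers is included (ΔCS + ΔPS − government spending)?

Net change in total surplus = -£2221.8

Pre-subsidy: 758 - 7p = -158 + 3p gives p* = 91.6, q* = 116.8.
With the rebate, buyers effectively pay pb = ps − 46, where ps is the price sellers receive.
Demand in terms of ps becomes qd = 758 − 7(ps − 46) = 1080 - 7ps. Setting this equal to supply: 1080 - 7ps = -158 + 3ps, so ps = 123.8.
Buyers pay pb = 123.8 − 46 = 77.8; q' = -158 + 3·123.8 = 213.4.
ΔCS = ½(116.8 + 213.4)(91.6 − 77.8) = 2278.38; ΔPS = ½(116.8 + 213.4)(123.8 − 91.6) = 5316.22.
Government spending = 46 × 213.4 = 9816.4.
Net change = 2278.38 + 5316.22 − 9816.4 = -2221.8. The loss equals the DWL triangle ½·46·96.6.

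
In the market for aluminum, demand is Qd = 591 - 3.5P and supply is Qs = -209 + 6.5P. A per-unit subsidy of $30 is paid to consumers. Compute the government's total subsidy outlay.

Government cost = $11377.5

Pre-subsidy: 591 - 3.5P = -209 + 6.5P gives P* = 80, Q* = 311.
With the rebate, buyers effectively pay Pb = Ps − 30, where Ps is the price sellers receive.
Demand in terms of Ps becomes Qd = 591 − 3.5(Ps − 30) = 696 - 3.5Ps. Setting this equal to supply: 696 - 3.5Ps = -209 + 6.5Ps, so Ps = 90.5.
Buyers pay Pb = 90.5 − 30 = 60.5; Q' = -209 + 6.5·90.5 = 379.25.
Government outlay = subsidy × quantity = 30 × 379.25 = 11377.5.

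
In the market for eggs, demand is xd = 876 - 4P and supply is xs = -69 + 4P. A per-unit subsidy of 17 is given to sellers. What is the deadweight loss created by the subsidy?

Pre-subsidy: 876 - 4P = -69 + 4P gives P* = 118.125, x* = 403.5.
With the subsidy, sellers receive Ps = Pb + 17 for each unit, where Pb is the price buyers pay.
Supply in terms of Pb becomes xs = -69 + 4(Pb + 17) = -1 + 4Pb. Setting this equal to demand: 876 - 4Pb = -1 + 4Pb, so Pb = 109.625.
Sellers receive Ps = 109.625 + 17 = 126.625; x' = 876 − 4·109.625 = 437.5.
The subsidy expands output by 437.5 − 403.5 = 34 past the efficient level; on those units the gap between marginal cost and willingness to pay runs from 0 up to 17.
DWL = ½ × 17 × 34 = 289.

Deadweight loss = 289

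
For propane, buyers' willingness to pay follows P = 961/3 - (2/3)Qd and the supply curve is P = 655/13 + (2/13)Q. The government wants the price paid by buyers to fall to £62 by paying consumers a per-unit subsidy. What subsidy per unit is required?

At a buyer price of 62, quantity demanded is 480.5 − 1.5·62 = 387.5.
Sellers supply 387.5 only when they receive Ps = 655/13 + (2/13)·387.5 = 110.
s = Ps − Pb = 110 − 62 = 48.

Required subsidy s = £48 per unit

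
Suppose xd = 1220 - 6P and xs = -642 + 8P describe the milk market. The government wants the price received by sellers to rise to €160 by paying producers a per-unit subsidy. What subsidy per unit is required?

Required subsidy s = €63 per unit

At a seller price of 160, quantity supplied is -642 + 8·160 = 638.
Buyers absorb 638 only when they pay Pb with 1220 − 6·Pb = 638, i.e. Pb = 97.
s = Ps − Pb = 160 − 97 = 63.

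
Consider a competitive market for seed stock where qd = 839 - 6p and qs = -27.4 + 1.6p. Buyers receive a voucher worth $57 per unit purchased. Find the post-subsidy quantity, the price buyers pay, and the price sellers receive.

Pre-subsidy: 839 - 6p = -27.4 + 1.6p gives p* = 114, q* = 155.
With the rebate, buyers effectively pay pb = ps − 57, where ps is the price sellers receive.
Demand in terms of ps becomes qd = 839 − 6(ps − 57) = 1181 - 6ps. Setting this equal to supply: 1181 - 6ps = -27.4 + 1.6ps, so ps = 159.
Buyers pay pb = 159 − 57 = 102; q' = -27.4 + 1.6·159 = 227.

q' = 227; buyers pay $102; sellers receive $159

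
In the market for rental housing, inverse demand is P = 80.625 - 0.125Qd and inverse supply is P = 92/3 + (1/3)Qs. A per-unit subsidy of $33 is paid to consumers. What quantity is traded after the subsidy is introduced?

Pre-subsidy: 80.625 - 0.125Q = 92/3 + (1/3)Q gives Q* = 109 and P* = 67.
With the rebate, buyers effectively pay Pb = Ps − 33, where Ps is the price sellers receive.
On the curves, Pb = 80.625 - 0.125Q and Ps = 92/3 + (1/3)Q; the wedge Ps − Pb = 33 gives 92/3 + (1/3)Q − (80.625 - 0.125Q) = 33, so Q' = 181.
Then Pb = 80.625 − 0.125·181 = 58 and Ps = 92/3 + (1/3)·181 = 91.

Q' = 181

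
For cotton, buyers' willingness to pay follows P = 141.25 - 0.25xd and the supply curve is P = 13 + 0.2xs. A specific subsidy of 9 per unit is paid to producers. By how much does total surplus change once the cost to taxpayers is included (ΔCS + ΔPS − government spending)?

Pre-subsidy: 141.25 - 0.25x = 13 + 0.2x gives x* = 285 and P* = 70.
With the subsidy, sellers receive Ps = Pb + 9 for each unit, where Pb is the price buyers pay.
On the curves, Pb = 141.25 - 0.25x and Ps = 13 + 0.2x; the wedge Ps − Pb = 9 gives 13 + 0.2x − (141.25 - 0.25x) = 9, so x' = 305.
Then Pb = 141.25 − 0.25·305 = 65 and Ps = 13 + 0.2·305 = 74.
ΔCS = ½(285 + 305)(70 − 65) = 1475; ΔPS = ½(285 + 305)(74 − 70) = 1180.
Government spending = 9 × 305 = 2745.
Net change = 1475 + 1180 − 2745 = -90. The loss equals the DWL triangle ½·9·20.

Net change in total surplus = -90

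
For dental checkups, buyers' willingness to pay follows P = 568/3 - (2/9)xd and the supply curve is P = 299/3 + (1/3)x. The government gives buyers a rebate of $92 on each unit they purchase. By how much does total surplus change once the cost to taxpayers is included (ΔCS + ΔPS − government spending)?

Pre-subsidy: 568/3 - (2/9)x = 299/3 + (1/3)x gives x* = 161.4 and P* = 2302/15.
With the rebate, buyers effectively pay Pb = Ps − 92, where Ps is the price sellers receive.
On the curves, Pb = 568/3 - (2/9)x and Ps = 299/3 + (1/3)x; the wedge Ps − Pb = 92 gives 299/3 + (1/3)x − (568/3 - (2/9)x) = 92, so x' = 327.
Then Pb = 568/3 − (2/9)·327 = 350/3 and Ps = 299/3 + (1/3)·327 = 626/3.
ΔCS = ½(161.4 + 327)(2302/15 − 350/3) = 8986.56; ΔPS = ½(161.4 + 327)(626/3 − 2302/15) = 13479.84.
Government spending = 92 × 327 = 30084.
Net change = 8986.56 + 13479.84 − 30084 = -7617.6. The loss equals the DWL triangle ½·92·165.6.

Net change in total surplus = -$7617.6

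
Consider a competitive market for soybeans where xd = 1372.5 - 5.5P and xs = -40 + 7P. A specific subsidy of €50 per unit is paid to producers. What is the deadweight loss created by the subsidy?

Deadweight loss = €3850

Pre-subsidy: 1372.5 - 5.5P = -40 + 7P gives P* = 113, x* = 751.
With the subsidy, sellers receive Ps = Pb + 50 for each unit, where Pb is the price buyers pay.
Supply in terms of Pb becomes xs = -40 + 7(Pb + 50) = 310 + 7Pb. Setting this equal to demand: 1372.5 - 5.5Pb = 310 + 7Pb, so Pb = 85.
Sellers receive Ps = 85 + 50 = 135; x' = 1372.5 − 5.5·85 = 905.
The subsidy expands output by 905 − 751 = 154 past the efficient level; on those units the gap between marginal cost and willingness to pay runs from 0 up to 50.
DWL = ½ × 50 × 154 = 3850.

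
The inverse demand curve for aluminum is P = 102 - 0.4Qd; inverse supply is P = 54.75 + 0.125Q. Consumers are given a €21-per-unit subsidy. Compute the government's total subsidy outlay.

Government cost = €2730

Pre-subsidy: 102 - 0.4Q = 54.75 + 0.125Q gives Q* = 90 and P* = 66.
With the rebate, buyers effectively pay Pb = Ps − 21, where Ps is the price sellers receive.
On the curves, Pb = 102 - 0.4Q and Ps = 54.75 + 0.125Q; the wedge Ps − Pb = 21 gives 54.75 + 0.125Q − (102 - 0.4Q) = 21, so Q' = 130.
Then Pb = 102 − 0.4·130 = 50 and Ps = 54.75 + 0.125·130 = 71.
Government outlay = subsidy × quantity = 21 × 130 = 2730.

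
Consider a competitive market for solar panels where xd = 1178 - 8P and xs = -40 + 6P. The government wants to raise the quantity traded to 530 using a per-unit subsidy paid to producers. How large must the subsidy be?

Required subsidy s = 14 per unit

At x = 530, invert demand for the buyer price: Pb = (1178 − 530)/8 = 81; invert supply for the seller price: Ps = (530 − (-40))/6 = 95.
The subsidy must fill the gap: s = Ps − Pb = 95 − 81 = 14.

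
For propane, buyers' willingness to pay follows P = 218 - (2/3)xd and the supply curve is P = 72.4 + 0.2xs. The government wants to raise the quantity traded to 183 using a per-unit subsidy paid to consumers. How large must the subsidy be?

At x = 183, from the demand curve buyers pay Pb = 218 − (2/3)·183 = 96; from the supply curve sellers need Ps = 72.4 + 0.2·183 = 109.
The subsidy must fill the gap: s = Ps − Pb = 109 − 96 = 13.

Required subsidy s = 13 per unit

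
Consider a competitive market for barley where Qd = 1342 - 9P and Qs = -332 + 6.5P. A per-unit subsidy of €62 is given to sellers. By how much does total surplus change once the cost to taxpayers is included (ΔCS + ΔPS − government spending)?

Pre-subsidy: 1342 - 9P = -332 + 6.5P gives P* = 108, Q* = 370.
With the subsidy, sellers receive Ps = Pb + 62 for each unit, where Pb is the price buyers pay.
Supply in terms of Pb becomes Qs = -332 + 6.5(Pb + 62) = 71 + 6.5Pb. Setting this equal to demand: 1342 - 9Pb = 71 + 6.5Pb, so Pb = 82.
Sellers receive Ps = 82 + 62 = 144; Q' = 1342 − 9·82 = 604.
ΔCS = ½(370 + 604)(108 − 82) = 12662; ΔPS = ½(370 + 604)(144 − 108) = 17532.
Government spending = 62 × 604 = 37448.
Net change = 12662 + 17532 − 37448 = -7254. The loss equals the DWL triangle ½·62·234.

Net change in total surplus = -€7254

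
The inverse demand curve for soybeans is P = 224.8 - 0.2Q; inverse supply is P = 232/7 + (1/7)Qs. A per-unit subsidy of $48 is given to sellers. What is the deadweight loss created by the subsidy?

Deadweight loss = $3360

Pre-subsidy: 224.8 - 0.2Q = 232/7 + (1/7)Q gives Q* = 559 and P* = 113.
With the subsidy, sellers receive Ps = Pb + 48 for each unit, where Pb is the price buyers pay.
On the curves, Pb = 224.8 - 0.2Q and Ps = 232/7 + (1/7)Q; the wedge Ps − Pb = 48 gives 232/7 + (1/7)Q − (224.8 - 0.2Q) = 48, so Q' = 699.
Then Pb = 224.8 − 0.2·699 = 85 and Ps = 232/7 + (1/7)·699 = 133.
The subsidy expands output by 699 − 559 = 140 past the efficient level; on those units the gap between marginal cost and willingness to pay runs from 0 up to 48.
DWL = ½ × 48 × 140 = 3360.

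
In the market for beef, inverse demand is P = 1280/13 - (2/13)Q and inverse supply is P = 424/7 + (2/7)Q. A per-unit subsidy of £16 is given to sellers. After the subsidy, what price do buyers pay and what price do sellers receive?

Pre-subsidy: 1280/13 - (2/13)Q = 424/7 + (2/7)Q gives Q* = 86.2 and P* = 85.2.
With the subsidy, sellers receive Ps = Pb + 16 for each unit, where Pb is the price buyers pay.
On the curves, Pb = 1280/13 - (2/13)Q and Ps = 424/7 + (2/7)Q; the wedge Ps − Pb = 16 gives 424/7 + (2/7)Q − (1280/13 - (2/13)Q) = 16, so Q' = 122.6.
Then Pb = 1280/13 − (2/13)·122.6 = 79.6 and Ps = 424/7 + (2/7)·122.6 = 95.6.

Buyers pay £79.6; sellers receive £95.6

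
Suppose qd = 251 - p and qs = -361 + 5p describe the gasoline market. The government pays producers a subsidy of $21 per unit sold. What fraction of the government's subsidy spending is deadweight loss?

DWL / government spending = 35/666

Pre-subsidy: 251 - p = -361 + 5p gives p* = 102, q* = 149.
With the subsidy, sellers receive ps = pb + 21 for each unit, where pb is the price buyers pay.
Supply in terms of pb becomes qs = -361 + 5(pb + 21) = -256 + 5pb. Setting this equal to demand: 251 - pb = -256 + 5pb, so pb = 84.5.
Sellers receive ps = 84.5 + 21 = 105.5; q' = 251 − 1·84.5 = 166.5.
ΔCS = ½(149 + 166.5)(102 − 84.5) = 2760.625; ΔPS = ½(149 + 166.5)(105.5 − 102) = 552.125.
Government spending = 21 × 166.5 = 3496.5.
DWL = ½ × 21 × (166.5 − 149) = 183.75; fraction = 183.75 / 3496.5 = 35/666.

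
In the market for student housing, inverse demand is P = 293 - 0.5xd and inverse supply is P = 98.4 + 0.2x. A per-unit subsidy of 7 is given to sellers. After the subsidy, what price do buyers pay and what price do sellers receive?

Pre-subsidy: 293 - 0.5x = 98.4 + 0.2x gives x* = 278 and P* = 154.
With the subsidy, sellers receive Ps = Pb + 7 for each unit, where Pb is the price buyers pay.
On the curves, Pb = 293 - 0.5x and Ps = 98.4 + 0.2x; the wedge Ps − Pb = 7 gives 98.4 + 0.2x − (293 - 0.5x) = 7, so x' = 288.
Then Pb = 293 − 0.5·288 = 149 and Ps = 98.4 + 0.2·288 = 156.

Buyers pay 149; sellers receive 156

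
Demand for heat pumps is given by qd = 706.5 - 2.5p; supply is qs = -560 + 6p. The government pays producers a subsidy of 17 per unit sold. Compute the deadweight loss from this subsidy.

Pre-subsidy: 706.5 - 2.5p = -560 + 6p gives p* = 149, q* = 334.
With the subsidy, sellers receive ps = pb + 17 for each unit, where pb is the price buyers pay.
Supply in terms of pb becomes qs = -560 + 6(pb + 17) = -458 + 6pb. Setting this equal to demand: 706.5 - 2.5pb = -458 + 6pb, so pb = 137.
Sellers receive ps = 137 + 17 = 154; q' = 706.5 − 2.5·137 = 364.
The subsidy expands output by 364 − 334 = 30 past the efficient level; on those units the gap between marginal cost and willingness to pay runs from 0 up to 17.
DWL = ½ × 17 × 30 = 255.

Deadweight loss = 255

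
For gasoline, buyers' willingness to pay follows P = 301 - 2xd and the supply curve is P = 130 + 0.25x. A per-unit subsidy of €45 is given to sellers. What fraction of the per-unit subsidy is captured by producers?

Producer share = 1/9

Pre-subsidy: 301 - 2x = 130 + 0.25x gives x* = 76 and P* = 149.
With the subsidy, sellers receive Ps = Pb + 45 for each unit, where Pb is the price buyers pay.
On the curves, Pb = 301 - 2x and Ps = 130 + 0.25x; the wedge Ps − Pb = 45 gives 130 + 0.25x − (301 - 2x) = 45, so x' = 96.
Then Pb = 301 − 2·96 = 109 and Ps = 130 + 0.25·96 = 154.
Buyers' price falls by P* − Pb = 149 − 109 = 40; sellers' price rises by Ps − P* = 154 − 149 = 5.
So producers capture 5/45 = 1/9 of each unit of subsidy.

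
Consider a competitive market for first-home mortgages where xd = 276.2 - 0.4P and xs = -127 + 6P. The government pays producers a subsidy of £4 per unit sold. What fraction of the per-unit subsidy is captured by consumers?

Pre-subsidy: 276.2 - 0.4P = -127 + 6P gives P* = 63, x* = 251.
With the subsidy, sellers receive Ps = Pb + 4 for each unit, where Pb is the price buyers pay.
Supply in terms of Pb becomes xs = -127 + 6(Pb + 4) = -103 + 6Pb. Setting this equal to demand: 276.2 - 0.4Pb = -103 + 6Pb, so Pb = 59.25.
Sellers receive Ps = 59.25 + 4 = 63.25; x' = 276.2 − 0.4·59.25 = 252.5.
Buyers' price falls by P* − Pb = 63 − 59.25 = 3.75; sellers' price rises by Ps − P* = 63.25 − 63 = 0.25.
So consumers capture 3.75/4 = 0.9375 of each unit of subsidy.

Consumer share = 0.9375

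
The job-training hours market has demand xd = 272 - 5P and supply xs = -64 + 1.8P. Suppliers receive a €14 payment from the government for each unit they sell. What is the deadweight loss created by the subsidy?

Pre-subsidy: 272 - 5P = -64 + 1.8P gives P* = 840/17, x* = 424/17.
With the subsidy, sellers receive Ps = Pb + 14 for each unit, where Pb is the price buyers pay.
Supply in terms of Pb becomes xs = -64 + 1.8(Pb + 14) = -38.8 + 1.8Pb. Setting this equal to demand: 272 - 5Pb = -38.8 + 1.8Pb, so Pb = 777/17.
Sellers receive Ps = 777/17 + 14 = 1015/17; x' = 272 − 5·(777/17) = 739/17.
The subsidy expands output by 739/17 − 424/17 = 315/17 past the efficient level; on those units the gap between marginal cost and willingness to pay runs from 0 up to 14.
DWL = ½ × 14 × 315/17 = 2205/17.

Deadweight loss = 2205/17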